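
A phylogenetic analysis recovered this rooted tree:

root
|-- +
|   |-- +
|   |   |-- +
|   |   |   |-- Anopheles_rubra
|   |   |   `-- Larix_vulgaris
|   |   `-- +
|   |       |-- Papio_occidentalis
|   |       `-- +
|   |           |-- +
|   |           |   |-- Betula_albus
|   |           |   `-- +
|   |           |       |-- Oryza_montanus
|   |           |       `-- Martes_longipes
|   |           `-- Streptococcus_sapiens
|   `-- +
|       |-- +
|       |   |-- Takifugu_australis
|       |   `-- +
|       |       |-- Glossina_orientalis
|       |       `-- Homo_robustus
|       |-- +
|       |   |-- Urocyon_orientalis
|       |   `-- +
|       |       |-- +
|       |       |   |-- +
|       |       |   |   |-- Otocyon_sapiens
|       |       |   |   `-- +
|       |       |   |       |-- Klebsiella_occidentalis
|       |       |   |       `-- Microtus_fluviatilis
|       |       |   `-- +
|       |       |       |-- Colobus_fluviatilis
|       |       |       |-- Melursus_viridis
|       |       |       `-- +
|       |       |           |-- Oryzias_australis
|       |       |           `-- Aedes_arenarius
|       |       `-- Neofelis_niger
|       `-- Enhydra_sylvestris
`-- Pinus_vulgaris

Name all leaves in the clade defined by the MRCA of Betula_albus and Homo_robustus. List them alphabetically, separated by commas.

Aedes_arenarius, Anopheles_rubra, Betula_albus, Colobus_fluviatilis, Enhydra_sylvestris, Glossina_orientalis, Homo_robustus, Klebsiella_occidentalis, Larix_vulgaris, Martes_longipes, Melursus_viridis, Microtus_fluviatilis, Neofelis_niger, Oryza_montanus, Oryzias_australis, Otocyon_sapiens, Papio_occidentalis, Streptococcus_sapiens, Takifugu_australis, Urocyon_orientalis

Tracing Betula_albus: it sits inside (Betula_albus,(Oryza_montanus,Martes_longipes)).
Tracing Homo_robustus: it sits inside (Glossina_orientalis,Homo_robustus).
The smallest clade enclosing both is (((Anopheles_rubra,Larix_vulgaris),(Papio_occidentalis,((Betula_albus,(Oryza_montanus,Martes_longipes)),Streptococcus_sapiens))),((Takifugu_australis,(Glossina_orientalis,Homo_robustus)),(Urocyon_orientalis,(((Otocyon_sapiens,(Klebsiella_occidentalis,Microtus_fluviatilis)),(Colobus_fluviatilis,Melursus_viridis,(Oryzias_australis,Aedes_arenarius))),Neofelis_niger)),Enhydra_sylvestris)); the answer is its 20 terminal taxa in alphabetical order.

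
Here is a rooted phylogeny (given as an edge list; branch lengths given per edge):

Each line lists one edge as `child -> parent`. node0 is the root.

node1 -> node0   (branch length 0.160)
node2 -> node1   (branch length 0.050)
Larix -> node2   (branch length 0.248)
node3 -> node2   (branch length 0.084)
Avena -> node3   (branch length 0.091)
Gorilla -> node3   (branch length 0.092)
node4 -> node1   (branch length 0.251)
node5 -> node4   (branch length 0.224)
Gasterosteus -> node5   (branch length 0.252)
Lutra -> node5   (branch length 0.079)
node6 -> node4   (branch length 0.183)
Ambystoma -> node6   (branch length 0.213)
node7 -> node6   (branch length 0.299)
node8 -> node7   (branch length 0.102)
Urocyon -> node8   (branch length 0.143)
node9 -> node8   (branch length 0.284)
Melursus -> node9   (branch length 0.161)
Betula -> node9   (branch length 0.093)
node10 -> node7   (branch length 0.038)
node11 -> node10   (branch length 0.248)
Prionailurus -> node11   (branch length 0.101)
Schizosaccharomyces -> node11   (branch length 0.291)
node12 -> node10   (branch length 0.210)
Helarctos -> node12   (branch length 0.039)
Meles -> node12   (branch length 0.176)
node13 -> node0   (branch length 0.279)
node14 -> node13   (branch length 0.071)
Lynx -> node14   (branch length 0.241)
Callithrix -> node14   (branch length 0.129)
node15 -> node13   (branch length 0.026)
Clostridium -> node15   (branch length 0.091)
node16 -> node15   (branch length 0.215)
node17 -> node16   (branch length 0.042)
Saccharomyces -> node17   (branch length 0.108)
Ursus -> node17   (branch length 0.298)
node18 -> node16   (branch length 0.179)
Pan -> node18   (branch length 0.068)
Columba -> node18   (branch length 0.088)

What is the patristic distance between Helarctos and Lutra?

1.072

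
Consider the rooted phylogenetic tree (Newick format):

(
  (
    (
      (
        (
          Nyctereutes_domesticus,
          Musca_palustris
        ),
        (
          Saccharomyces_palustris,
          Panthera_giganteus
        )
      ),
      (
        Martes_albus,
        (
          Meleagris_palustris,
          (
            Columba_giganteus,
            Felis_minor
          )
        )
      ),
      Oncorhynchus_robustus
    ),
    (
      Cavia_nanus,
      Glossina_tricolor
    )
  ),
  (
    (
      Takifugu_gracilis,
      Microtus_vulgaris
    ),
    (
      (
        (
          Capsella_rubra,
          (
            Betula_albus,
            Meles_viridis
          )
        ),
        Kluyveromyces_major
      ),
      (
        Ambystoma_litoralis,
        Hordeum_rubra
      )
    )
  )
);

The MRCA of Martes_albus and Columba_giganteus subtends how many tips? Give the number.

The MRCA of Martes_albus and Columba_giganteus is the node subtending (Martes_albus,(Meleagris_palustris,(Columba_giganteus,Felis_minor))).
That clade contains 4 terminal taxa: Columba_giganteus, Felis_minor, Martes_albus, Meleagris_palustris.

4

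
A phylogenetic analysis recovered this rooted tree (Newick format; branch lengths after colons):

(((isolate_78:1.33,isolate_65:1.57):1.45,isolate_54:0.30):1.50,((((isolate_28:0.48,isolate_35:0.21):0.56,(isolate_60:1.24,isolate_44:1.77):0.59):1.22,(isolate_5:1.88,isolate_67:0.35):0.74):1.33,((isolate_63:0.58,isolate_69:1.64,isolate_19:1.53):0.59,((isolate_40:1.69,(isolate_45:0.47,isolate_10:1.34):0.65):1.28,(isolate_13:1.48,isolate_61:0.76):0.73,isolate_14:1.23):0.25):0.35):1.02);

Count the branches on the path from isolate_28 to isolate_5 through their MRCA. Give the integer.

5

The MRCA of isolate_28 and isolate_5 is the node subtending (((isolate_28,isolate_35),(isolate_60,isolate_44)),(isolate_5,isolate_67)).
From isolate_28 up to that node: 3 branches. From isolate_5 up to the same node: 2 branches. Total: 3 + 2 = 5.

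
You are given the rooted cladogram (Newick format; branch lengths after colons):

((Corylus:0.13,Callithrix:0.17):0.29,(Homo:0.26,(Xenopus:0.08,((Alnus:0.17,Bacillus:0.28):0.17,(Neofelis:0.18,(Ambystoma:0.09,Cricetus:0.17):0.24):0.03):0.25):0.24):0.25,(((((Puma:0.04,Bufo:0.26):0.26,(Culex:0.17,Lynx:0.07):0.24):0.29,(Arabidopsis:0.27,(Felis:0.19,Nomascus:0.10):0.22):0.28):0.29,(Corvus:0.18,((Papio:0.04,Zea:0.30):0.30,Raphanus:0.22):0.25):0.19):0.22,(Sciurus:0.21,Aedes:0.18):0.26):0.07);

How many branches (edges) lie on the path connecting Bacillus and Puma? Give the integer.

11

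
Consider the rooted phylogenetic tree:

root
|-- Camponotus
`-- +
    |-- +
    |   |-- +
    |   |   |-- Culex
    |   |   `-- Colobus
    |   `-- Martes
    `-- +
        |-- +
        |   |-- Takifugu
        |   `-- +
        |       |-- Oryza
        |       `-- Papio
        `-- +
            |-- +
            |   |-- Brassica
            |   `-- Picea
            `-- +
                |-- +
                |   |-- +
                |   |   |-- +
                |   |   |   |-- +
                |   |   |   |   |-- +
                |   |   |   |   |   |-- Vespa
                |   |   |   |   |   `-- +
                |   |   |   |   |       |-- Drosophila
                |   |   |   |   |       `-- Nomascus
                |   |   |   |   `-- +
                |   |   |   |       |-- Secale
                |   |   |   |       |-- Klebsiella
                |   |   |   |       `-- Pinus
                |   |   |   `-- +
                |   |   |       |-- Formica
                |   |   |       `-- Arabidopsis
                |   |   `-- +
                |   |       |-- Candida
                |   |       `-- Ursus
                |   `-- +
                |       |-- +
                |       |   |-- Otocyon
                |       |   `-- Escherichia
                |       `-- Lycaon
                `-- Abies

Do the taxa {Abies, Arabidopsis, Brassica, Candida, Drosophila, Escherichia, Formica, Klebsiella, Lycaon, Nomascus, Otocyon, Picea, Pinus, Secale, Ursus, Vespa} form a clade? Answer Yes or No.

Yes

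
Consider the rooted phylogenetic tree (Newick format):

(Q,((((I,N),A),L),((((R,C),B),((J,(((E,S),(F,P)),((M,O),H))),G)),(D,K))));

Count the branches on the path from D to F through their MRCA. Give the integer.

9

The MRCA of D and F is the node subtending ((((R,C),B),((J,(((E,S),(F,P)),((M,O),H))),G)),(D,K)).
From D up to that node: 2 branches. From F up to the same node: 7 branches. Total: 2 + 7 = 9.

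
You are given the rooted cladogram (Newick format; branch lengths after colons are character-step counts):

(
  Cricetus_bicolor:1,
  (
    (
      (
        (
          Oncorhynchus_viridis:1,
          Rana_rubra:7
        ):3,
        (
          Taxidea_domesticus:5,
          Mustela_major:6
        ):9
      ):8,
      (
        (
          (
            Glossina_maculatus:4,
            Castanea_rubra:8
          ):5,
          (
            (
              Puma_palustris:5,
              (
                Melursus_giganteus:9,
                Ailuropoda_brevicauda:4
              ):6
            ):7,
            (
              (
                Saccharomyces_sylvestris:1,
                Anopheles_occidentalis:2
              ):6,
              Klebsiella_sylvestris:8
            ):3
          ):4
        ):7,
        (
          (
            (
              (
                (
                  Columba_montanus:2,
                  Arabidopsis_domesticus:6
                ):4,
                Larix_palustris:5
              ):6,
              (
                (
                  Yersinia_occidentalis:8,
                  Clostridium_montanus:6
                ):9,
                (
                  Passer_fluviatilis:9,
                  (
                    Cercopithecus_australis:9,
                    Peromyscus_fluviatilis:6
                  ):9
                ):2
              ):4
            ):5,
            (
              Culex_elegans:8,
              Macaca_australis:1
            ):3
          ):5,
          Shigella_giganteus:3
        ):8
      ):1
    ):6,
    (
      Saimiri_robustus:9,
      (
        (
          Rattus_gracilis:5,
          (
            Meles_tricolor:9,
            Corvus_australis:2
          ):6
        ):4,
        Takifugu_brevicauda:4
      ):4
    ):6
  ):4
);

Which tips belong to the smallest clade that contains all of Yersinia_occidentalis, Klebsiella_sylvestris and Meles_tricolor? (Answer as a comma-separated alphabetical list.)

Ailuropoda_brevicauda, Anopheles_occidentalis, Arabidopsis_domesticus, Castanea_rubra, Cercopithecus_australis, Clostridium_montanus, Columba_montanus, Corvus_australis, Culex_elegans, Glossina_maculatus, Klebsiella_sylvestris, Larix_palustris, Macaca_australis, Meles_tricolor, Melursus_giganteus, Mustela_major, Oncorhynchus_viridis, Passer_fluviatilis, Peromyscus_fluviatilis, Puma_palustris, Rana_rubra, Rattus_gracilis, Saccharomyces_sylvestris, Saimiri_robustus, Shigella_giganteus, Takifugu_brevicauda, Taxidea_domesticus, Yersinia_occidentalis

Tracing Yersinia_occidentalis: it sits inside (Yersinia_occidentalis,Clostridium_montanus).
Tracing Klebsiella_sylvestris: it sits inside ((Saccharomyces_sylvestris,Anopheles_occidentalis),Klebsiella_sylvestris).
Tracing Meles_tricolor: it sits inside (Meles_tricolor,Corvus_australis).
The smallest clade enclosing all 3 is ((((Oncorhynchus_viridis,Rana_rubra),(Taxidea_domesticus,Mustela_major)),(((Glossina_maculatus,Castanea_rubra),((Puma_palustris,(Melursus_giganteus,Ailuropoda_brevicauda)),((Saccharomyces_sylvestris,Anopheles_occidentalis),Klebsiella_sylvestris))),(((((Columba_montanus,Arabidopsis_domesticus),Larix_palustris),((Yersinia_occidentalis,Clostridium_montanus),(Passer_fluviatilis,(Cercopithecus_australis,Peromyscus_fluviatilis)))),(Culex_elegans,Macaca_australis)),Shigella_giganteus))),(Saimiri_robustus,((Rattus_gracilis,(Meles_tricolor,Corvus_australis)),Takifugu_brevicauda))); the answer is its 28 terminal taxa in alphabetical order.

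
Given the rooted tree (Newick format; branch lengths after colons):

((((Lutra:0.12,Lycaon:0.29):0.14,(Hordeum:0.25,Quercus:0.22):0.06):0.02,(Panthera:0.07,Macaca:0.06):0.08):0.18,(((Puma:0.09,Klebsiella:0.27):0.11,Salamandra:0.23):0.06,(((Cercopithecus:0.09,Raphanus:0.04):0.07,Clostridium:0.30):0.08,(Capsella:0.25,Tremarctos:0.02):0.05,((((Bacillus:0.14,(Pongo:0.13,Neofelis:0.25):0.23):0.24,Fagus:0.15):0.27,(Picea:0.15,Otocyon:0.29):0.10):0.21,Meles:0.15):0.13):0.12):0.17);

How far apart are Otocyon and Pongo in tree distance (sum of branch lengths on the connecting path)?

The path runs Otocyon → … → MRCA → … → Pongo; the MRCA is the node subtending (((Bacillus,(Pongo,Neofelis)),Fagus),(Picea,Otocyon)).
Branch lengths along that path: 0.29 + 0.10 + 0.27 + 0.24 + 0.23 + 0.13 = 1.26.

1.26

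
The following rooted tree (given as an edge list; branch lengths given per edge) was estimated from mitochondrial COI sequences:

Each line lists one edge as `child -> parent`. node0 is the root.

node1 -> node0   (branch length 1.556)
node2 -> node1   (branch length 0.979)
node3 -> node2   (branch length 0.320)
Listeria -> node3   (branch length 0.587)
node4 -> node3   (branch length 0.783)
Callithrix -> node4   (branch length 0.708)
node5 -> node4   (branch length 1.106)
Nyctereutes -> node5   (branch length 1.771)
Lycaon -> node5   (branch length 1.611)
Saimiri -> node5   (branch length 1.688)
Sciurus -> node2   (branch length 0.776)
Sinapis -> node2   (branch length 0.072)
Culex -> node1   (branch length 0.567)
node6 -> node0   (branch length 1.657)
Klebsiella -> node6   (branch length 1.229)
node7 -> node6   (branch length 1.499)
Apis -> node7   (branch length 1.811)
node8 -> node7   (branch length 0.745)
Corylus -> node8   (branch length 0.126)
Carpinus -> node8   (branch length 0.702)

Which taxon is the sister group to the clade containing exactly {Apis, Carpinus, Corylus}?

The clade containing exactly {Apis, Carpinus, Corylus} attaches to the tree at the node subtending (Klebsiella,(Apis,(Corylus,Carpinus))).
The other lineage descending from that same node — the sister group — is the single tip Klebsiella.

Klebsiella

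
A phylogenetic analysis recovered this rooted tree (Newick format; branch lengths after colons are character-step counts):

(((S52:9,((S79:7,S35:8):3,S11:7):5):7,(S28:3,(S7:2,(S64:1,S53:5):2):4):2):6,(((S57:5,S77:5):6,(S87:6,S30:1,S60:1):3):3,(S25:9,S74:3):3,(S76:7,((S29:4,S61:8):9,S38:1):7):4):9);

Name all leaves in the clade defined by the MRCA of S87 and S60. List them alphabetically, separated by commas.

S30, S60, S87

Tracing S87: it sits inside (S87,S30,S60).
Tracing S60: it sits inside (S87,S30,S60).
The smallest clade enclosing both is (S87,S30,S60); the answer is its 3 terminal taxa in alphabetical order.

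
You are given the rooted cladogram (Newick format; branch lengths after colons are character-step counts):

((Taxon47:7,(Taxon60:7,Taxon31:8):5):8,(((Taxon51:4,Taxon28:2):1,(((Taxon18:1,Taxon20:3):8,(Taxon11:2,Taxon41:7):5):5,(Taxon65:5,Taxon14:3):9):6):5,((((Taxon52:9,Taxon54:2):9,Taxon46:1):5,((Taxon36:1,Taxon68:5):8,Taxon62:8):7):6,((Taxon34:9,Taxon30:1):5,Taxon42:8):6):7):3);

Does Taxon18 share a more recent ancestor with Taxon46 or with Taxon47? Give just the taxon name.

Taxon46

The MRCA of Taxon18 and Taxon46 subtends (((Taxon51,Taxon28),(((Taxon18,Taxon20),(Taxon11,Taxon41)),(Taxon65,Taxon14))),((((Taxon52,Taxon54),Taxon46),((Taxon36,Taxon68),Taxon62)),((Taxon34,Taxon30),Taxon42))) (17 taxa).
The MRCA of Taxon18 and Taxon47 is the root, subtending the entire tree (20 taxa).
The first is nested inside the second, so Taxon18 shares a more recent common ancestor with Taxon46.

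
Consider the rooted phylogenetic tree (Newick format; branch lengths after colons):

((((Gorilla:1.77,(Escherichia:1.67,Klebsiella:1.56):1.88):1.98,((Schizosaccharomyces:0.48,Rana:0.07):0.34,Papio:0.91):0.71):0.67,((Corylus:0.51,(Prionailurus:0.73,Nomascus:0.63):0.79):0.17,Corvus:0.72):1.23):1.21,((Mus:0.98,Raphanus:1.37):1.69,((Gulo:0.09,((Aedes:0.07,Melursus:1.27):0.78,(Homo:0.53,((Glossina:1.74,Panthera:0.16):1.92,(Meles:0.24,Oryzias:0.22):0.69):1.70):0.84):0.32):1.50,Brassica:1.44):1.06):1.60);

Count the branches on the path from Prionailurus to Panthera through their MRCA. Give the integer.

The MRCA of Prionailurus and Panthera is the root of the tree.
From Prionailurus up to that node: 5 branches. From Panthera up to the same node: 8 branches. Total: 5 + 8 = 13.

13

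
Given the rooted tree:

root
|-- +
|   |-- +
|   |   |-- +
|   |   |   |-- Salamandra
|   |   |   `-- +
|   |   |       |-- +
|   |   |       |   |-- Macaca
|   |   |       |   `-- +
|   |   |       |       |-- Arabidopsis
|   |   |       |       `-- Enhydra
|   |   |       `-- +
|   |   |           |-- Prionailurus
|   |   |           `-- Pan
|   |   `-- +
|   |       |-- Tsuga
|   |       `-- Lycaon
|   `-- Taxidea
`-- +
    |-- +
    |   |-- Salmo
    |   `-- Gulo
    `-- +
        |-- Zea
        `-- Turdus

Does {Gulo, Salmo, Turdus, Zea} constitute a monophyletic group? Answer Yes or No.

The most recent common ancestor of these taxa subtends ((Salmo,Gulo),(Zea,Turdus)).
That clade has exactly 4 tips — every listed taxon and nothing else — so the group is monophyletic.

Yes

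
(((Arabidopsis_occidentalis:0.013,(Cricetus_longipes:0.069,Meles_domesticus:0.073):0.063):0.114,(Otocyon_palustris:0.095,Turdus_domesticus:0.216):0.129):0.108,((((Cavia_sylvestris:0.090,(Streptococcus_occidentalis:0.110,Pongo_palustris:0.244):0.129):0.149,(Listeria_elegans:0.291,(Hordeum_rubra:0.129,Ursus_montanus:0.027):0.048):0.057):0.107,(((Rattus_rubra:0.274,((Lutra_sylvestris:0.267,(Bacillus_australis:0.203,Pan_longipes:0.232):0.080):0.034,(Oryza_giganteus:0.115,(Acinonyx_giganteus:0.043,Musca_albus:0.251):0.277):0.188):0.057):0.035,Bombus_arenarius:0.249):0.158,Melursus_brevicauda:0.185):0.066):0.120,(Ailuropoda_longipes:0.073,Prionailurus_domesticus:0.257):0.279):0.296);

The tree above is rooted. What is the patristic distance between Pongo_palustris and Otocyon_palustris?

1.377

The path runs Pongo_palustris → … → MRCA → … → Otocyon_palustris; the MRCA is the root of the tree.
Branch lengths along that path: 0.244 + 0.129 + 0.149 + 0.107 + 0.120 + 0.296 + 0.108 + 0.129 + 0.095 = 1.377.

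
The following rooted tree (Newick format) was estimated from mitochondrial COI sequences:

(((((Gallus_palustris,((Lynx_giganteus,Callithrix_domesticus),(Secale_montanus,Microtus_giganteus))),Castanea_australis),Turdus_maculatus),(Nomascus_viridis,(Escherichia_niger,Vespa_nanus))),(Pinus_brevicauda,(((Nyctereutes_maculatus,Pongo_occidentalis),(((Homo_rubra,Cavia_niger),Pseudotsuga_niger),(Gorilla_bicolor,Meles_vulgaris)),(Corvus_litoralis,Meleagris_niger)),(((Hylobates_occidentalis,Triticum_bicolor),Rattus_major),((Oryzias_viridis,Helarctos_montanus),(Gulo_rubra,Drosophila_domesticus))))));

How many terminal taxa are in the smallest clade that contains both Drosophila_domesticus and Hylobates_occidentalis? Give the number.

The MRCA of Drosophila_domesticus and Hylobates_occidentalis is the node subtending (((Hylobates_occidentalis,Triticum_bicolor),Rattus_major),((Oryzias_viridis,Helarctos_montanus),(Gulo_rubra,Drosophila_domesticus))).
That clade contains 7 terminal taxa: Drosophila_domesticus, Gulo_rubra, Helarctos_montanus, Hylobates_occidentalis, Oryzias_viridis, Rattus_major, Triticum_bicolor.

7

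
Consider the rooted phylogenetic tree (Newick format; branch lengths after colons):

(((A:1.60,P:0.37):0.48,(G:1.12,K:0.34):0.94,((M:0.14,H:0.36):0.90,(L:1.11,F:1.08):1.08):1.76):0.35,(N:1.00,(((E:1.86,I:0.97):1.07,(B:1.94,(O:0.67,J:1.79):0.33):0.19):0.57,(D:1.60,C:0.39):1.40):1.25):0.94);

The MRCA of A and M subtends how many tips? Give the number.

The MRCA of A and M is the node subtending ((A,P),(G,K),((M,H),(L,F))).
That clade contains 8 terminal taxa: A, F, G, H, K, L, M, P.

8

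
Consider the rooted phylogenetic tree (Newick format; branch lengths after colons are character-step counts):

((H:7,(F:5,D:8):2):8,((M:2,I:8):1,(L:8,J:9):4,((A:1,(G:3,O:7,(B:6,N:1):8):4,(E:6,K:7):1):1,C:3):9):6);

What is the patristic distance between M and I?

The path runs M → … → MRCA → … → I; the MRCA is the node subtending (M,I).
Branch lengths along that path: 2 + 8 = 10.

10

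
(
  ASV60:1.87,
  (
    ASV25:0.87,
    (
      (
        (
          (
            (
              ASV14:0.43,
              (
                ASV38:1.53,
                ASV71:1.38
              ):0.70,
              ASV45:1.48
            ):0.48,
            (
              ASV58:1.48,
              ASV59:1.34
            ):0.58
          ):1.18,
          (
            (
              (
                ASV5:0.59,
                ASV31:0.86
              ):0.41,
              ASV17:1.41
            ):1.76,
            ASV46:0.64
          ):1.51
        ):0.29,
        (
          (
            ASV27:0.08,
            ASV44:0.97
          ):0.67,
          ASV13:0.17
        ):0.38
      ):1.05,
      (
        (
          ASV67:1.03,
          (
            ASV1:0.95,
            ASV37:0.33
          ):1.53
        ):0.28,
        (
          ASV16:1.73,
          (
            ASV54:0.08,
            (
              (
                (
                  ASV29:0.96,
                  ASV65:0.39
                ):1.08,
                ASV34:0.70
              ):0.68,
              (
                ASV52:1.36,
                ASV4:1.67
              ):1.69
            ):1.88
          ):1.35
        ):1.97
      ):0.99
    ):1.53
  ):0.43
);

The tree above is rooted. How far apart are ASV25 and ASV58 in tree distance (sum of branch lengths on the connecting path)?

6.98

The path runs ASV25 → … → MRCA → … → ASV58; the MRCA is the node subtending (ASV25,(((((ASV14,(ASV38,ASV71),ASV45),(ASV58,ASV59)),(((ASV5,ASV31),ASV17),ASV46)),((ASV27,ASV44),ASV13)),((ASV67,(ASV1,ASV37)),(ASV16,(ASV54,(((ASV29,ASV65),ASV34),(ASV52,ASV4))))))).
Branch lengths along that path: 0.87 + 1.53 + 1.05 + 0.29 + 1.18 + 0.58 + 1.48 = 6.98.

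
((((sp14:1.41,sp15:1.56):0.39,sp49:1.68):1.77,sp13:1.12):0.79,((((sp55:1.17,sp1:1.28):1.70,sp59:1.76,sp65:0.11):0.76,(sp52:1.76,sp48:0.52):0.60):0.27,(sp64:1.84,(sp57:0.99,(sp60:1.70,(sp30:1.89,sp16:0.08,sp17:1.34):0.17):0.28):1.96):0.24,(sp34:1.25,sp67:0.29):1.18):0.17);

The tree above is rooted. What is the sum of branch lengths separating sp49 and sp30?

The path runs sp49 → … → MRCA → … → sp30; the MRCA is the root of the tree.
Branch lengths along that path: 1.68 + 1.77 + 0.79 + 0.17 + 0.24 + 1.96 + 0.28 + 0.17 + 1.89 = 8.95.

8.95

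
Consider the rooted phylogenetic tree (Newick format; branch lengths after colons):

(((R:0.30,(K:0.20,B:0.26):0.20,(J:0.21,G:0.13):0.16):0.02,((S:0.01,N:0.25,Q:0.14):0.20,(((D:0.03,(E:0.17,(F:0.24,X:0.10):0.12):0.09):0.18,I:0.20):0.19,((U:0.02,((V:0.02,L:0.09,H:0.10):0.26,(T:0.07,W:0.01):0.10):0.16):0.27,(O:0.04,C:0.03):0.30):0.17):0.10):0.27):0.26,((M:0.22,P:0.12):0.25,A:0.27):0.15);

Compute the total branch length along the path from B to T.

1.62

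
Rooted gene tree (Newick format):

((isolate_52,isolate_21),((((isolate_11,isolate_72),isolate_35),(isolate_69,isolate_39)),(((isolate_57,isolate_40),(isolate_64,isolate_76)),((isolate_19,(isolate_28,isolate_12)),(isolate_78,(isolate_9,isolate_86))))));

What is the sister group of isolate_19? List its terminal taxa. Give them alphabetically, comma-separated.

isolate_19 attaches to the tree at the node subtending (isolate_19,(isolate_28,isolate_12)).
The other lineage descending from that same node — the sister group — is (isolate_28,isolate_12); its 2 tips in alphabetical order are the answer.

isolate_12, isolate_28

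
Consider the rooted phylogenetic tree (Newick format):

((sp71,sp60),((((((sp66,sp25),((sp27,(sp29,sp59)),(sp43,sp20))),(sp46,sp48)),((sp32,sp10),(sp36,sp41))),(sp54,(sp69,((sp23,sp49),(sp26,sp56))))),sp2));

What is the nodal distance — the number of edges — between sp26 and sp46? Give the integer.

The MRCA of sp26 and sp46 is the node subtending (((((sp66,sp25),((sp27,(sp29,sp59)),(sp43,sp20))),(sp46,sp48)),((sp32,sp10),(sp36,sp41))),(sp54,(sp69,((sp23,sp49),(sp26,sp56))))).
From sp26 up to that node: 5 branches. From sp46 up to the same node: 4 branches. Total: 5 + 4 = 9.

9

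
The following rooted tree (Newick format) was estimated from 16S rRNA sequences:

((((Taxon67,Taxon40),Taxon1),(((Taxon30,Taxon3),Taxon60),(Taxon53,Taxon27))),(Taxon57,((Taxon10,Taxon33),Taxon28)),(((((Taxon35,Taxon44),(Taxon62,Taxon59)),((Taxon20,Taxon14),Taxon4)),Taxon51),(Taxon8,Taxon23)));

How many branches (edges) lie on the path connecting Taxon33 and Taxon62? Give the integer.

10

The MRCA of Taxon33 and Taxon62 is the root of the tree.
From Taxon33 up to that node: 4 branches. From Taxon62 up to the same node: 6 branches. Total: 4 + 6 = 10.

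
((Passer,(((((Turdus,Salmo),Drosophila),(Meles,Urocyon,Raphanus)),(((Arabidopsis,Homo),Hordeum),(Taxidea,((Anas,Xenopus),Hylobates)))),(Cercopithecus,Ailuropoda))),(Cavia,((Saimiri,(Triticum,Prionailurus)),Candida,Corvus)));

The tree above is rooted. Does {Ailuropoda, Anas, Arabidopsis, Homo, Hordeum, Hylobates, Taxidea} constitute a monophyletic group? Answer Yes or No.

The MRCA of the listed taxa subtends (((((Turdus,Salmo),Drosophila),(Meles,Urocyon,Raphanus)),(((Arabidopsis,Homo),Hordeum),(Taxidea,((Anas,Xenopus),Hylobates)))),(Cercopithecus,Ailuropoda)).
That clade also contains Cercopithecus, Drosophila, Meles, Raphanus, Salmo, Turdus, Urocyon, Xenopus, which are not in the proposed group, so the group is not monophyletic.

No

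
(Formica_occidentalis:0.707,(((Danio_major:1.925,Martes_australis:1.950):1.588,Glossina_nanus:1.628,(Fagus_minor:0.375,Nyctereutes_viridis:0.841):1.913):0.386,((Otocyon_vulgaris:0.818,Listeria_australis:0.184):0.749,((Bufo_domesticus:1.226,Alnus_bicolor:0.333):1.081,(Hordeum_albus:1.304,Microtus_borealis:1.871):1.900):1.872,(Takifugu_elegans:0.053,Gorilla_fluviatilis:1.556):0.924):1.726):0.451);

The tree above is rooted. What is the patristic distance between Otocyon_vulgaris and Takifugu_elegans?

2.544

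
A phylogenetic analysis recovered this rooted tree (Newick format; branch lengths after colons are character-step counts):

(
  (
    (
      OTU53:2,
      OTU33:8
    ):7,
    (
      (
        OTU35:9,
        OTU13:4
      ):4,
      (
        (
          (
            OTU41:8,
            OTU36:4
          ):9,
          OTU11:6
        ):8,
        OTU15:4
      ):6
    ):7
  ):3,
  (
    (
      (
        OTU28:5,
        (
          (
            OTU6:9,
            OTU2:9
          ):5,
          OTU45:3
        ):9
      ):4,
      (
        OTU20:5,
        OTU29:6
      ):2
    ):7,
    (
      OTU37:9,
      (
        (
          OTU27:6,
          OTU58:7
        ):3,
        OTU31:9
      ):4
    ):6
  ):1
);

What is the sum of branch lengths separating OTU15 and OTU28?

The path runs OTU15 → … → MRCA → … → OTU28; the MRCA is the root of the tree.
Branch lengths along that path: 4 + 6 + 7 + 3 + 1 + 7 + 4 + 5 = 37.

37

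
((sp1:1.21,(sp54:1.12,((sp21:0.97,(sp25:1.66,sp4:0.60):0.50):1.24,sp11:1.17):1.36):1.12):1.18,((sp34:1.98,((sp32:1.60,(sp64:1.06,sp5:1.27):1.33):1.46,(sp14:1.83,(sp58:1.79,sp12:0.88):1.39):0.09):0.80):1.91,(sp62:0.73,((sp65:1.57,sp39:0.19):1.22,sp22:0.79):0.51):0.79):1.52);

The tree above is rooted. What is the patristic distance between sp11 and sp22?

8.44

The path runs sp11 → … → MRCA → … → sp22; the MRCA is the root of the tree.
Branch lengths along that path: 1.17 + 1.36 + 1.12 + 1.18 + 1.52 + 0.79 + 0.51 + 0.79 = 8.44.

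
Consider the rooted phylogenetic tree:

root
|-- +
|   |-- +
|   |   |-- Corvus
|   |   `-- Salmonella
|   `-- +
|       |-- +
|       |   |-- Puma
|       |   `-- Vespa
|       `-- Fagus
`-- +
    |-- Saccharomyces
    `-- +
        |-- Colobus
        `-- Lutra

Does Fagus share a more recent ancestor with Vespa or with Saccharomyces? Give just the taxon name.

Vespa

The MRCA of Fagus and Vespa subtends ((Puma,Vespa),Fagus) (3 taxa).
The MRCA of Fagus and Saccharomyces is the root, subtending the entire tree (8 taxa).
The first is nested inside the second, so Fagus shares a more recent common ancestor with Vespa.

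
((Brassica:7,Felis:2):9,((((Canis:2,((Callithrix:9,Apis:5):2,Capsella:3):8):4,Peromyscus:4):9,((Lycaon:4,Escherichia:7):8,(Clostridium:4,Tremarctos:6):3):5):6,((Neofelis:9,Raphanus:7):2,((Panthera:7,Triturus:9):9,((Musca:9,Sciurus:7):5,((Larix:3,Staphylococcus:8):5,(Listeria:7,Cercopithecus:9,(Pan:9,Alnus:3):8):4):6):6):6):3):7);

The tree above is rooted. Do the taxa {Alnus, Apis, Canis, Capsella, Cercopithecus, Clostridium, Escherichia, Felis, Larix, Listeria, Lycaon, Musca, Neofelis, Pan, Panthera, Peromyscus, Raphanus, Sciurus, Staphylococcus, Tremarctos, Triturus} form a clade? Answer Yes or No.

No

The MRCA of the listed taxa is the root, so the smallest clade containing them is the whole tree.
That clade also contains Brassica, Callithrix, which are not in the proposed group, so the group is not monophyletic.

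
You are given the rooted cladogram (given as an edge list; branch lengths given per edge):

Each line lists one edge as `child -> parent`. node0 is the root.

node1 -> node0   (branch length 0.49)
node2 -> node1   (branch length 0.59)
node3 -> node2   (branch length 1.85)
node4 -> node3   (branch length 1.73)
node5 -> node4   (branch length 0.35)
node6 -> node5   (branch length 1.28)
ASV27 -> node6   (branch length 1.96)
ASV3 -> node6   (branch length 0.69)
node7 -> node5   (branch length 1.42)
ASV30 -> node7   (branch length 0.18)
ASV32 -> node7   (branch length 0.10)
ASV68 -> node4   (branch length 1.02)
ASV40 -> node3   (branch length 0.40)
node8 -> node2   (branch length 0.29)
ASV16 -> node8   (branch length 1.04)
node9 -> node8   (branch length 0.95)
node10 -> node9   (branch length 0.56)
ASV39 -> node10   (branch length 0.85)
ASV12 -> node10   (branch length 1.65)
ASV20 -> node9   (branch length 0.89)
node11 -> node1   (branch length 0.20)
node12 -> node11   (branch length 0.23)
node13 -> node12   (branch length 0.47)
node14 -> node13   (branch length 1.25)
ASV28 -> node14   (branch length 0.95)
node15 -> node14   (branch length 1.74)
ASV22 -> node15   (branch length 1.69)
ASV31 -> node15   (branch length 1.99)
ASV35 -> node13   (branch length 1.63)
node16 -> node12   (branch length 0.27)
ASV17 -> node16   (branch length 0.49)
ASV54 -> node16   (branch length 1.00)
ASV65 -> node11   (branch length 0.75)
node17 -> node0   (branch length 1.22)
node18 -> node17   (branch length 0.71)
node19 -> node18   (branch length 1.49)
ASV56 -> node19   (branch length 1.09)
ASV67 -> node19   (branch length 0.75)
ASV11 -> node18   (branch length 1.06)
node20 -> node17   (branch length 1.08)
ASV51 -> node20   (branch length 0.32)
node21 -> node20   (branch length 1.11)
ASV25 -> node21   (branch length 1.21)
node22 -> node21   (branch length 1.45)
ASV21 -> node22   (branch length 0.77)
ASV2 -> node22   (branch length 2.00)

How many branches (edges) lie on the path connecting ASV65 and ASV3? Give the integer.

The MRCA of ASV65 and ASV3 is the node subtending ((((((ASV27,ASV3),(ASV30,ASV32)),ASV68),ASV40),(ASV16,((ASV39,ASV12),ASV20))),((((ASV28,(ASV22,ASV31)),ASV35),(ASV17,ASV54)),ASV65)).
From ASV65 up to that node: 2 branches. From ASV3 up to the same node: 6 branches. Total: 2 + 6 = 8.

8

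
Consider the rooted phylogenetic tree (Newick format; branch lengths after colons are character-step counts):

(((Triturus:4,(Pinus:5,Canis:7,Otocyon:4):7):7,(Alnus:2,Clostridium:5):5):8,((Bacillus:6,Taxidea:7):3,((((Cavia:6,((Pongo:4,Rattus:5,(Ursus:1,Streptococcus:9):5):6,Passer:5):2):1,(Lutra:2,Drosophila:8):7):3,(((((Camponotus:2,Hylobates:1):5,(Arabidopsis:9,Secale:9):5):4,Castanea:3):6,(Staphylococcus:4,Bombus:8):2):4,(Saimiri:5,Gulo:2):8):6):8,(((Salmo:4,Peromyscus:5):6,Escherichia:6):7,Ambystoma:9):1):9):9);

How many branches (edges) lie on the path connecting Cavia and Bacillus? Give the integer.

The MRCA of Cavia and Bacillus is the node subtending ((Bacillus,Taxidea),((((Cavia,((Pongo,Rattus,(Ursus,Streptococcus)),Passer)),(Lutra,Drosophila)),(((((Camponotus,Hylobates),(Arabidopsis,Secale)),Castanea),(Staphylococcus,Bombus)),(Saimiri,Gulo))),(((Salmo,Peromyscus),Escherichia),Ambystoma))).
From Cavia up to that node: 5 branches. From Bacillus up to the same node: 2 branches. Total: 5 + 2 = 7.

7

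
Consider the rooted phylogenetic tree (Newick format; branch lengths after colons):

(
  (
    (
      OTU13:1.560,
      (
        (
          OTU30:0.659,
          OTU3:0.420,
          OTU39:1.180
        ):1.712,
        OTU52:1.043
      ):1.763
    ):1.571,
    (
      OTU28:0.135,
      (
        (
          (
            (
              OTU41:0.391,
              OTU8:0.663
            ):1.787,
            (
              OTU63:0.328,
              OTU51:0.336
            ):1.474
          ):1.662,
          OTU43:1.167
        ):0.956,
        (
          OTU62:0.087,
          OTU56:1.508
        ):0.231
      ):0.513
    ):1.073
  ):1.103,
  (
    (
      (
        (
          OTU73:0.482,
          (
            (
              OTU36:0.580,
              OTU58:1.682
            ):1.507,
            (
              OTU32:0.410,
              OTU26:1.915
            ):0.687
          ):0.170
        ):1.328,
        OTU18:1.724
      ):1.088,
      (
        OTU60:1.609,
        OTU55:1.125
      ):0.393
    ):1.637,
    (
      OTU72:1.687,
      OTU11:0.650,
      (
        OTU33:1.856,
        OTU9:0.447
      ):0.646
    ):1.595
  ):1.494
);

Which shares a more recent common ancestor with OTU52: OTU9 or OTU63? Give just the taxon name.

OTU63

The MRCA of OTU52 and OTU63 subtends ((OTU13,((OTU30,OTU3,OTU39),OTU52)),(OTU28,((((OTU41,OTU8),(OTU63,OTU51)),OTU43),(OTU62,OTU56)))) (13 taxa).
The MRCA of OTU52 and OTU9 is the root, subtending the entire tree (25 taxa).
The first is nested inside the second, so OTU52 shares a more recent common ancestor with OTU63.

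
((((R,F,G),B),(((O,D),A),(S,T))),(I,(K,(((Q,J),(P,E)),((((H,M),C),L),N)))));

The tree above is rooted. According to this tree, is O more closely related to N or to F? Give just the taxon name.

F

The MRCA of O and F subtends (((R,F,G),B),(((O,D),A),(S,T))) (9 taxa).
The MRCA of O and N is the root, subtending the entire tree (20 taxa).
The first is nested inside the second, so O shares a more recent common ancestor with F.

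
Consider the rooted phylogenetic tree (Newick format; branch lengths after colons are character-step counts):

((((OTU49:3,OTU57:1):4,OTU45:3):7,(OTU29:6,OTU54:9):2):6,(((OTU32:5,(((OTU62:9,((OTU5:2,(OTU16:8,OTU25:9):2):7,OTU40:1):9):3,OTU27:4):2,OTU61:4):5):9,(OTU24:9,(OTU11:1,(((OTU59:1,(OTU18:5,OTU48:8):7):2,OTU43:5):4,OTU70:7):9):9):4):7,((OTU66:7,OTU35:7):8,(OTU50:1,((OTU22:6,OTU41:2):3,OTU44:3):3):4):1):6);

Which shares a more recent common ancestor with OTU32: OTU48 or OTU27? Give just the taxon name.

The MRCA of OTU32 and OTU27 subtends (OTU32,(((OTU62,((OTU5,(OTU16,OTU25)),OTU40)),OTU27),OTU61)) (8 taxa).
The MRCA of OTU32 and OTU48 subtends ((OTU32,(((OTU62,((OTU5,(OTU16,OTU25)),OTU40)),OTU27),OTU61)),(OTU24,(OTU11,(((OTU59,(OTU18,OTU48)),OTU43),OTU70)))) (15 taxa).
The first is nested inside the second, so OTU32 shares a more recent common ancestor with OTU27.

OTU27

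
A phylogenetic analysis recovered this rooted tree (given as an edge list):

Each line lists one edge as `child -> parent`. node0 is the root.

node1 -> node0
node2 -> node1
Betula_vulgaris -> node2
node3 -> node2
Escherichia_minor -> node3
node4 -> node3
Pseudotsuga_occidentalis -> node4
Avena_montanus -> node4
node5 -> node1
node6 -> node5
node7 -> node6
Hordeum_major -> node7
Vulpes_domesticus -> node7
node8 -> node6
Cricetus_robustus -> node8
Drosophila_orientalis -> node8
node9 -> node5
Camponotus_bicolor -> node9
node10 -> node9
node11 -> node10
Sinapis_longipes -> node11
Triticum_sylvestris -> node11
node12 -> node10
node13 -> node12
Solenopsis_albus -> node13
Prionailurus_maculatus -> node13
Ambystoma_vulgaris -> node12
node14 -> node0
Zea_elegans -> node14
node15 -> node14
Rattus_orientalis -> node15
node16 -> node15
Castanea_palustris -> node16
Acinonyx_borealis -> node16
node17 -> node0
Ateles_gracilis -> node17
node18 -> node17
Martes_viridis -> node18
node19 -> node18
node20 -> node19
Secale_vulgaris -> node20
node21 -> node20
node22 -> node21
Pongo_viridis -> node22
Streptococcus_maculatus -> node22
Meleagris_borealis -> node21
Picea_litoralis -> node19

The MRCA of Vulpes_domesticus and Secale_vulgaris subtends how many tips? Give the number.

The MRCA of Vulpes_domesticus and Secale_vulgaris is the root, so the clade is the entire tree.
That clade contains 25 terminal taxa: Acinonyx_borealis, Ambystoma_vulgaris, Ateles_gracilis, Avena_montanus, Betula_vulgaris, Camponotus_bicolor, Castanea_palustris, Cricetus_robustus, Drosophila_orientalis, Escherichia_minor, Hordeum_major, Martes_viridis, Meleagris_borealis, Picea_litoralis, Pongo_viridis, Prionailurus_maculatus, Pseudotsuga_occidentalis, Rattus_orientalis, Secale_vulgaris, Sinapis_longipes, Solenopsis_albus, Streptococcus_maculatus, Triticum_sylvestris, Vulpes_domesticus, Zea_elegans.

25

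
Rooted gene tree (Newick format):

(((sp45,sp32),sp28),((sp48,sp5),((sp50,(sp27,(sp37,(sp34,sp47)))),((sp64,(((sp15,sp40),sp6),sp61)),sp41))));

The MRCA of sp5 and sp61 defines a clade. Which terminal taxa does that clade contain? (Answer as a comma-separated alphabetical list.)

sp15, sp27, sp34, sp37, sp40, sp41, sp47, sp48, sp5, sp50, sp6, sp61, sp64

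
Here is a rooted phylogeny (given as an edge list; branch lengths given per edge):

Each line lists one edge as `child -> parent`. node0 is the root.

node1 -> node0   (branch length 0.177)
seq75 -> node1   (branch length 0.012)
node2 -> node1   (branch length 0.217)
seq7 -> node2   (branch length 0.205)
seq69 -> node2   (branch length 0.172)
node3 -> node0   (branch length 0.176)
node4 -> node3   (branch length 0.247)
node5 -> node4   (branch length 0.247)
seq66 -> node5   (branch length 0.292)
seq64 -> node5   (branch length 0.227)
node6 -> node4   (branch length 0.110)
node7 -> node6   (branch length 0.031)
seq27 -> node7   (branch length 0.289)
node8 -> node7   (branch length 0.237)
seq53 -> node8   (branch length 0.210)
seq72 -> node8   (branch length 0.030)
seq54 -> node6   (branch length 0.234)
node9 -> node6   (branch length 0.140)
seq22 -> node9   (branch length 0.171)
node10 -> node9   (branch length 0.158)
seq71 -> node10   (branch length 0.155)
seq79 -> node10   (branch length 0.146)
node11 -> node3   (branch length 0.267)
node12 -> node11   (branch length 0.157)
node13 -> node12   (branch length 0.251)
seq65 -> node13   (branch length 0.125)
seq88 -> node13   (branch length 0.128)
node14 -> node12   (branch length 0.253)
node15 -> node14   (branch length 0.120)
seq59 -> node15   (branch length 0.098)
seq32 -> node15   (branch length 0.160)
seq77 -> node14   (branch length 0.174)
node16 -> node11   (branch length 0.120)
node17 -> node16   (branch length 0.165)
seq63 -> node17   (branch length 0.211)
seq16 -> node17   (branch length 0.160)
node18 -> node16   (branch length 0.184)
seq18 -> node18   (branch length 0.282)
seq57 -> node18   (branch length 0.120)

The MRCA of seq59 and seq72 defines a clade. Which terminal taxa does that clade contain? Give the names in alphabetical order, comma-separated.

seq16, seq18, seq22, seq27, seq32, seq53, seq54, seq57, seq59, seq63, seq64, seq65, seq66, seq71, seq72, seq77, seq79, seq88

Tracing seq59: it sits inside (seq59,seq32).
Tracing seq72: it sits inside (seq53,seq72).
The smallest clade enclosing both is (((seq66,seq64),((seq27,(seq53,seq72)),seq54,(seq22,(seq71,seq79)))),(((seq65,seq88),((seq59,seq32),seq77)),((seq63,seq16),(seq18,seq57)))); the answer is its 18 terminal taxa in alphabetical order.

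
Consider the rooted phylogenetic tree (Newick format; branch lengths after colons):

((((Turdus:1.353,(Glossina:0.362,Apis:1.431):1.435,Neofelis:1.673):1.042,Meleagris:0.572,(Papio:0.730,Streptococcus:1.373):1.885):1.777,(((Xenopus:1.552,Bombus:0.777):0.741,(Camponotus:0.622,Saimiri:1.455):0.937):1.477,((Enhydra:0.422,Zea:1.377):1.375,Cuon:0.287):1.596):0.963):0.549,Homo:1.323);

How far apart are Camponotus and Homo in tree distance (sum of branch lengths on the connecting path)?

The path runs Camponotus → … → MRCA → … → Homo; the MRCA is the root of the tree.
Branch lengths along that path: 0.622 + 0.937 + 1.477 + 0.963 + 0.549 + 1.323 = 5.871.

5.871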